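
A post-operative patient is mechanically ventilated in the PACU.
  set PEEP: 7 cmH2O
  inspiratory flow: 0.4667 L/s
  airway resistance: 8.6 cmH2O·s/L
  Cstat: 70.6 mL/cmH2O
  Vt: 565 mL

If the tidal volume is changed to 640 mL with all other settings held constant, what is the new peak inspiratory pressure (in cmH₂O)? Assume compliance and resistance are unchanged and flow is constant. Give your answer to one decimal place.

PIP = Vt/C + R·V̇ + PEEP (constant-flow equation of motion).
Only the elastic term changes: ΔPIP = ΔVt / C = (640 − 565) / 70.6 = 1.062 cmH2O.
Original PIP = 565/70.6 + 8.6×0.4667 + 7 = 19.016 cmH2O; new PIP = 19.016 + (1.062) = 20.078 cmH2O.

20.1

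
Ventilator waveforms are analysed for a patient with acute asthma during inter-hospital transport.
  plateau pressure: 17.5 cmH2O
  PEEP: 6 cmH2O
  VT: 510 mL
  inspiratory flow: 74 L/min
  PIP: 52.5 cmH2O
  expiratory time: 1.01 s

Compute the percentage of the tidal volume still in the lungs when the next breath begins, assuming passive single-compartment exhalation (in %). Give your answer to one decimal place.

44.8

Flow: 74 L/min ÷ 60 = 1.2333 L/s.
R = (PIP − Pplat)/V̇ = (52.5 − 17.5) / 1.2333 = 35.0/1.2333 = 28.379 cmH2O·s/L.
C = Vt/(Pplat − PEEP) = 510.0 / (17.5 − 6) = 510.0/11.5 = 44.348 mL/cmH2O.
τ = R × C = 28.379 × 0.04435 L/cmH2O = 1.259 s.
Fraction remaining at end-expiration = e^(−Te/τ) = e^(−1.01/1.259) = 0.4483 → 44.83%.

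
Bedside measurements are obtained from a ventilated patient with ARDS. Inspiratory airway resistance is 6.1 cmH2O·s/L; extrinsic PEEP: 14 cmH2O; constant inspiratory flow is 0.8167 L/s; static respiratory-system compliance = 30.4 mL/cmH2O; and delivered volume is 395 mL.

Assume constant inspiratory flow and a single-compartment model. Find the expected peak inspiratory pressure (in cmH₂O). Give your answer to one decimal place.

Equation of motion (constant flow): PIP = Vt/C + R·V̇ + PEEP.
PIP = 395/30.4 + 6.1×0.8167 + 14 = 12.993 + 4.982 + 14 = 31.975 cmH2O.

32.0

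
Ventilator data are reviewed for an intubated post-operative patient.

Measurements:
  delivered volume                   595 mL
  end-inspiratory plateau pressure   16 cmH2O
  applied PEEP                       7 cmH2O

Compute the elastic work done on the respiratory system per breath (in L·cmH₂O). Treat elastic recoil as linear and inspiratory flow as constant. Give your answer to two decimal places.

2.68

Elastic work ≈ ½ × (Pplat − PEEP) × Vt = 0.5 × (16 − 7) × 0.595 L = 0.5 × 9.0 × 0.595 = 2.678 L·cmH2O.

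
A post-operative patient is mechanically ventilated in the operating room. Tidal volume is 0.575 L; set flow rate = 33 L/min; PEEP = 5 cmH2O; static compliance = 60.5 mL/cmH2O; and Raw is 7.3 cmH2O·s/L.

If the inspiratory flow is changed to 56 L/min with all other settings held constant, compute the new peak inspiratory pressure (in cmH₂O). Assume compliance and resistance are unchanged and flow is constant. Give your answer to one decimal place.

Flow: 33 L/min ÷ 60 = 0.55 L/s.
New flow: 56 L/min ÷ 60 = 0.9333 L/s.
PIP = Vt/C + R·V̇ + PEEP (constant-flow equation of motion).
Only the resistive term changes: ΔPIP = R × ΔV̇ = 7.3 × (0.9333 − 0.55) = 7.3 × 0.3833 = 2.798 cmH2O.
Original PIP = 575/60.5 + 7.3×0.55 + 5 = 18.519 cmH2O; new PIP = 18.519 + (2.798) = 21.317 cmH2O.

21.3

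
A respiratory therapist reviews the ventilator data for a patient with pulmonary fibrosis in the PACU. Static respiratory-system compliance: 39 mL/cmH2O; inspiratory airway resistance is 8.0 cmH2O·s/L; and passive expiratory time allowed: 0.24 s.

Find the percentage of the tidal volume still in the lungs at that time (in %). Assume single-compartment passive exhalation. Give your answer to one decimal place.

τ = R × C = 8.0 × 39 mL/cmH2O = 8.0 × 0.039 L/cmH2O = 0.312 s.
Passive exhalation: V(t)/V₀ = e^(−t/τ) = e^(−0.24/0.312) = 0.4634.
Fraction remaining = 0.4634 → 46.34%.

46.3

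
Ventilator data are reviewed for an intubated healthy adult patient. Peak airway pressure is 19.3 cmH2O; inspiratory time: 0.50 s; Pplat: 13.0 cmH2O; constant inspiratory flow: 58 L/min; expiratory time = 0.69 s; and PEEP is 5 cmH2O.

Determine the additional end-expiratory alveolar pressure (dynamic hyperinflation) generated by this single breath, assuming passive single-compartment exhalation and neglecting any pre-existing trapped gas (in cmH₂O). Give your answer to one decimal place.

Flow: 58 L/min ÷ 60 = 0.9667 L/s.
Vt = flow × Ti = 0.9667 L/s × 0.50 s × 1000 mL/L = 483.35 mL.
R = (PIP − Pplat)/V̇ = (19.3 − 13.0) / 0.9667 = 6.3/0.9667 = 6.517 cmH2O·s/L.
C = Vt/(Pplat − PEEP) = 483.35 / (13.0 − 5) = 483.35/8.0 = 60.419 mL/cmH2O.
τ = R × C = 6.517 × 0.06042 L/cmH2O = 0.3938 s.
Fraction remaining = e^(−Te/τ) = e^(−0.69/0.3938) = 0.1734; trapped volume = 483.35 × 0.1734 = 83.813 mL.
Additional alveolar pressure from trapping ≈ V_trapped / C = 83.813 / 60.419 = 1.387 cmH2O.

1.4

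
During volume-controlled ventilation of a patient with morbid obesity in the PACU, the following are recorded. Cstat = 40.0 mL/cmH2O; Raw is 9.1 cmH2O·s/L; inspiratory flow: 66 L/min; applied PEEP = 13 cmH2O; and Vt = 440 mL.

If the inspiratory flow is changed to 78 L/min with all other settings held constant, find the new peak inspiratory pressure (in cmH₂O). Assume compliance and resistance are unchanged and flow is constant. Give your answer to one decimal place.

35.8

Flow: 66 L/min ÷ 60 = 1.1 L/s.
New flow: 78 L/min ÷ 60 = 1.3 L/s.
PIP = Vt/C + R·V̇ + PEEP (constant-flow equation of motion).
Only the resistive term changes: ΔPIP = R × ΔV̇ = 9.1 × (1.3 − 1.1) = 9.1 × 0.2 = 1.82 cmH2O.
Original PIP = 440/40.0 + 9.1×1.1 + 13 = 34.01 cmH2O; new PIP = 34.01 + (1.82) = 35.83 cmH2O.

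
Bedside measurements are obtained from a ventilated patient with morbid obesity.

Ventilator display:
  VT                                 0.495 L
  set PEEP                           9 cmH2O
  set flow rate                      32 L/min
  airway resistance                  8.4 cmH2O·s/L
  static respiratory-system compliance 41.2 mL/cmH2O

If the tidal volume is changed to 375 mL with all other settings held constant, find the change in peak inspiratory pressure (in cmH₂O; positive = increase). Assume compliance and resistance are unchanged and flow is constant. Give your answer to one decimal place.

-2.9

PIP = Vt/C + R·V̇ + PEEP (constant-flow equation of motion).
Only the elastic term changes: ΔPIP = ΔVt / C = (375 − 495) / 41.2 = -2.913 cmH2O.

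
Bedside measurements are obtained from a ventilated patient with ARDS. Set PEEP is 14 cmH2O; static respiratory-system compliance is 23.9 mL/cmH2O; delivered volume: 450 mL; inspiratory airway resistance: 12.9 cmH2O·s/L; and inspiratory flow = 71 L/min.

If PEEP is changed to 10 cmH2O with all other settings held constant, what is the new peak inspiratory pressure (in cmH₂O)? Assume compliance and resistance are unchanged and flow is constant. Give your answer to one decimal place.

Flow: 71 L/min ÷ 60 = 1.1833 L/s.
PIP = Vt/C + R·V̇ + PEEP (constant-flow equation of motion).
Only the baseline term changes: ΔPIP = ΔPEEP = 10 − 14 = -4.0 cmH2O.
Original PIP = 450/23.9 + 12.9×1.1833 + 14 = 48.093 cmH2O; new PIP = 48.093 + (-4.0) = 44.093 cmH2O.

44.1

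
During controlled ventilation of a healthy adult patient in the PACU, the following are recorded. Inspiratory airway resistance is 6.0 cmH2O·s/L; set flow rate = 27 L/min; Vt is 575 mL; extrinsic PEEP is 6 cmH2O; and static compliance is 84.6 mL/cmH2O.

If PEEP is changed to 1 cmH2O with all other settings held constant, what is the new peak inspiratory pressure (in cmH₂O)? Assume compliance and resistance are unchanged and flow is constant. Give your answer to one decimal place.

Flow: 27 L/min ÷ 60 = 0.45 L/s.
PIP = Vt/C + R·V̇ + PEEP (constant-flow equation of motion).
Only the baseline term changes: ΔPIP = ΔPEEP = 1 − 6 = -5.0 cmH2O.
Original PIP = 575/84.6 + 6.0×0.45 + 6 = 15.497 cmH2O; new PIP = 15.497 + (-5.0) = 10.497 cmH2O.

10.5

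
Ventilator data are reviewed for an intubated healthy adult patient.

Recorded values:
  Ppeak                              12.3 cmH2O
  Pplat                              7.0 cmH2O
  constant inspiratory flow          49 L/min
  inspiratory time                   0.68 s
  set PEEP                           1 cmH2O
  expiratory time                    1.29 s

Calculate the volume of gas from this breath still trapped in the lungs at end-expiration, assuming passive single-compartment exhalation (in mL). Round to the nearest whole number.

65

Flow: 49 L/min ÷ 60 = 0.8167 L/s.
Vt = flow × Ti = 0.8167 L/s × 0.68 s × 1000 mL/L = 555.36 mL.
R = (PIP − Pplat)/V̇ = (12.3 − 7.0) / 0.8167 = 5.3/0.8167 = 6.49 cmH2O·s/L.
C = Vt/(Pplat − PEEP) = 555.36 / (7.0 − 1) = 555.36/6.0 = 92.56 mL/cmH2O.
τ = R × C = 6.49 × 0.09256 L/cmH2O = 0.6007 s.
Fraction remaining = e^(−Te/τ) = e^(−1.29/0.6007) = 0.1168.
Trapped volume = 555.36 × 0.1168 = 64.866 mL.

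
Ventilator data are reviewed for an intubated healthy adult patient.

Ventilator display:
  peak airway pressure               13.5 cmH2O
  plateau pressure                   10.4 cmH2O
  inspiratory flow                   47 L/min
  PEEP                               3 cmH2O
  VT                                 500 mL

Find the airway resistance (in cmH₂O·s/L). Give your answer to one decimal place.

4.0

Flow: 47 L/min ÷ 60 = 0.7833 L/s.
Raw = (PIP − Pplat) / flow = (13.5 − 10.4) / 0.7833 = 3.1 / 0.7833 = 3.958 cmH2O·s/L.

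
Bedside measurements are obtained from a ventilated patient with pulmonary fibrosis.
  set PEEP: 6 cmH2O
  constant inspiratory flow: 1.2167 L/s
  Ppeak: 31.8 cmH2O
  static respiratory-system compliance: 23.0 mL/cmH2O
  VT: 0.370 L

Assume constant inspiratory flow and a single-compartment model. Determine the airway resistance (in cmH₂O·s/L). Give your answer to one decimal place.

Equation of motion (constant flow): PIP = Vt/C + R·V̇ + PEEP.
R·V̇ = PIP − Vt/C − PEEP = 31.8 − 370/23.0 − 6 = 31.8 − 16.087 − 6 = 9.713 cmH2O.
R = 9.713 / 1.2167 = 7.983 cmH2O·s/L.

8.0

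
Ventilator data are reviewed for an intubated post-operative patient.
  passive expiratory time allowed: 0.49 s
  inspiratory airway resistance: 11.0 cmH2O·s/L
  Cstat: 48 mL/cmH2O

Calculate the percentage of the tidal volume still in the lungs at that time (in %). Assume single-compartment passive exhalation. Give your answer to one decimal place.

39.5

τ = R × C = 11.0 × 48 mL/cmH2O = 11.0 × 0.048 L/cmH2O = 0.528 s.
Passive exhalation: V(t)/V₀ = e^(−t/τ) = e^(−0.49/0.528) = 0.3953.
Fraction remaining = 0.3953 → 39.53%.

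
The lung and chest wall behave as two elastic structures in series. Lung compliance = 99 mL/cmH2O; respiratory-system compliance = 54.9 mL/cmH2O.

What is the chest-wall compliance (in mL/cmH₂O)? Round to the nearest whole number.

123

1/Ccw = 1/Crs − 1/CL.
1/Ccw = 1/54.9 − 1/99 = 0.008114.
Ccw = 123.24 mL/cmH2O.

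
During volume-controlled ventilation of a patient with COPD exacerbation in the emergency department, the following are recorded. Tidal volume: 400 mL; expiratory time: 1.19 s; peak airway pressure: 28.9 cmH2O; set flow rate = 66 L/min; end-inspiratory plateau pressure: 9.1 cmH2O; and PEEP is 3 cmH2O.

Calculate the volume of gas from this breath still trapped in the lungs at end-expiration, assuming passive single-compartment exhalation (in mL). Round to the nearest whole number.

146

Flow: 66 L/min ÷ 60 = 1.1 L/s.
R = (PIP − Pplat)/V̇ = (28.9 − 9.1) / 1.1 = 19.8/1.1 = 18.0 cmH2O·s/L.
C = Vt/(Pplat − PEEP) = 400.0 / (9.1 − 3) = 400.0/6.1 = 65.574 mL/cmH2O.
τ = R × C = 18.0 × 0.06557 L/cmH2O = 1.18 s.
Fraction remaining = e^(−Te/τ) = e^(−1.19/1.18) = 0.3648.
Trapped volume = 400.0 × 0.3648 = 145.92 mL.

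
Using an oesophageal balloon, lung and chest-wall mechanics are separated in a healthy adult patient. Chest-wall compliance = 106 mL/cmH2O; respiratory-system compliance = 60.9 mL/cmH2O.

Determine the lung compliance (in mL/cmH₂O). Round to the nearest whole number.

143

1/CL = 1/Crs − 1/Ccw.
1/CL = 1/60.9 − 1/106 = 0.006986.
CL = 143.14 mL/cmH2O.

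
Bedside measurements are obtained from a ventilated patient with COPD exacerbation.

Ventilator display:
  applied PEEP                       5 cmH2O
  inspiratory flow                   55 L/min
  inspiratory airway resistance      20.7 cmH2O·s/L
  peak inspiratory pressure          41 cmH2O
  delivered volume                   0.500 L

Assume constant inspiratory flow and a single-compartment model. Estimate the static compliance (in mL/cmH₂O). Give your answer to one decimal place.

29.4

Flow: 55 L/min ÷ 60 = 0.9167 L/s.
Equation of motion (constant flow): PIP = Vt/C + R·V̇ + PEEP.
Vt/C = PIP − R·V̇ − PEEP = 41 − 20.7×0.9167 − 5 = 41 − 18.976 − 5 = 17.024 cmH2O.
C = Vt / 17.024 = 500 / 17.024 = 29.37 mL/cmH2O.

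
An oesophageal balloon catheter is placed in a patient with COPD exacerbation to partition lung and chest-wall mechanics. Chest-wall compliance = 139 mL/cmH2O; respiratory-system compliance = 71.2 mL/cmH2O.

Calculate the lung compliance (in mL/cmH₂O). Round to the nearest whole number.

1/CL = 1/Crs − 1/Ccw.
1/CL = 1/71.2 − 1/139 = 0.006851.
CL = 145.96 mL/cmH2O.

146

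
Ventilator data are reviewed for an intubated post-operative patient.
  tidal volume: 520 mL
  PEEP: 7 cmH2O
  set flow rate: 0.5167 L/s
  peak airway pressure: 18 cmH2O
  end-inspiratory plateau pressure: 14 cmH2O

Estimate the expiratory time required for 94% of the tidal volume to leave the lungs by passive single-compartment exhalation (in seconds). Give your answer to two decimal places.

1.62

R = (PIP − Pplat)/V̇ = (18 − 14) / 0.5167 = 4.0/0.5167 = 7.741 cmH2O·s/L.
C = Vt/(Pplat − PEEP) = 520.0 / (14 − 7) = 520.0/7.0 = 74.286 mL/cmH2O.
τ = R × C = 7.741 × 0.07429 L/cmH2O = 0.5751 s.
t = −τ·ln(1 − 0.94) = −0.5751·ln(0.06) = 1.618 s.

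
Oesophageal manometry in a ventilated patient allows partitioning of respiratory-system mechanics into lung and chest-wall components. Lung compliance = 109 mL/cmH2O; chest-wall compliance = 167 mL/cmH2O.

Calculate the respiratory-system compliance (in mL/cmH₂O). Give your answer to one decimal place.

Lung and chest wall are elastances in series: 1/Crs = 1/CL + 1/Ccw.
1/Crs = 1/109 + 1/167 = 0.01516.
Crs = 65.963 mL/cmH2O.

66.0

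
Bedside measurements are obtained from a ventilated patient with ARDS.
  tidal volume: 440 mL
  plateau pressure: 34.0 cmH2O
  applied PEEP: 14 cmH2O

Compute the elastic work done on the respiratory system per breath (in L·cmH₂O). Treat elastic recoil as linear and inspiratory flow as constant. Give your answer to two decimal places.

4.40

Elastic work ≈ ½ × (Pplat − PEEP) × Vt = 0.5 × (34.0 − 14) × 0.440 L = 0.5 × 20.0 × 0.440 = 4.4 L·cmH2O.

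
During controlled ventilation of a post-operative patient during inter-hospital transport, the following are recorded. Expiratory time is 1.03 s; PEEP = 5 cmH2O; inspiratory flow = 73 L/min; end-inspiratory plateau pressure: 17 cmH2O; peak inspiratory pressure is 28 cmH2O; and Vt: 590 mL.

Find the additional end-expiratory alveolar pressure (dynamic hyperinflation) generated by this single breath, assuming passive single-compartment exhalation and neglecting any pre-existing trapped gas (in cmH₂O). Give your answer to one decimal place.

1.2

Flow: 73 L/min ÷ 60 = 1.2167 L/s.
R = (PIP − Pplat)/V̇ = (28 − 17) / 1.2167 = 11.0/1.2167 = 9.041 cmH2O·s/L.
C = Vt/(Pplat − PEEP) = 590.0 / (17 − 5) = 590.0/12.0 = 49.167 mL/cmH2O.
τ = R × C = 9.041 × 0.04917 L/cmH2O = 0.4445 s.
Fraction remaining = e^(−Te/τ) = e^(−1.03/0.4445) = 0.09855; trapped volume = 590.0 × 0.09855 = 58.145 mL.
Additional alveolar pressure from trapping ≈ V_trapped / C = 58.145 / 49.167 = 1.183 cmH2O.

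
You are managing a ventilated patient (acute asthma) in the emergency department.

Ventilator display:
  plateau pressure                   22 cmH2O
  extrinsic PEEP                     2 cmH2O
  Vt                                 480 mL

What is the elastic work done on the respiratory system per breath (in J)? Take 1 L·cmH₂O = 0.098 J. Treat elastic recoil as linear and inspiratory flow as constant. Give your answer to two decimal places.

0.47

Elastic work ≈ ½ × (Pplat − PEEP) × Vt = 0.5 × (22 − 2) × 0.480 L = 0.5 × 20.0 × 0.480 = 4.8 L·cmH2O.
× 0.098 J/(L·cmH2O) → 0.4704 J.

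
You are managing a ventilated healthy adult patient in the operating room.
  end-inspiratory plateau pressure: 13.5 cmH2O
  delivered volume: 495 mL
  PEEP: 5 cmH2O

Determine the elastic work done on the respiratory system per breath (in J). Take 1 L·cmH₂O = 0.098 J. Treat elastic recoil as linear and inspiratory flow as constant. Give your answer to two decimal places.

0.21

Elastic work ≈ ½ × (Pplat − PEEP) × Vt = 0.5 × (13.5 − 5) × 0.495 L = 0.5 × 8.5 × 0.495 = 2.104 L·cmH2O.
× 0.098 J/(L·cmH2O) → 0.2062 J.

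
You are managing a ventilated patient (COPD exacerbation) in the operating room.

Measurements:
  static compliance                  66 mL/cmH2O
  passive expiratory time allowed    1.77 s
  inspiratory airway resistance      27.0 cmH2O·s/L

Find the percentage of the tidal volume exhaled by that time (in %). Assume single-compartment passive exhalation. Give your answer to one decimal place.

τ = R × C = 27.0 × 66 mL/cmH2O = 27.0 × 0.066 L/cmH2O = 1.782 s.
Passive exhalation: V(t)/V₀ = e^(−t/τ) = e^(−1.77/1.782) = 0.3704.
Fraction exhaled = 1 − 0.3704 = 0.6296 → 62.96%.

63.0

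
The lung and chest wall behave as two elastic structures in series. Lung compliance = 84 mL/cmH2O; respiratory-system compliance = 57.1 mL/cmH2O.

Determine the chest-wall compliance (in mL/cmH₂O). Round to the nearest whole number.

178

1/Ccw = 1/Crs − 1/CL.
1/Ccw = 1/57.1 − 1/84 = 0.005608.
Ccw = 178.32 mL/cmH2O.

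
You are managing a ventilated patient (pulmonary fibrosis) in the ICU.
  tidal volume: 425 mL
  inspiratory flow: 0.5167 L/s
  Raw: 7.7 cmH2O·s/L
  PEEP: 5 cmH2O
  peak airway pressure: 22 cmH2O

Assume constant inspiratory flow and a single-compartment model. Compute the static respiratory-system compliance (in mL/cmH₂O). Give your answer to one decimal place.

32.6

Equation of motion (constant flow): PIP = Vt/C + R·V̇ + PEEP.
Vt/C = PIP − R·V̇ − PEEP = 22 − 7.7×0.5167 − 5 = 22 − 3.979 − 5 = 13.021 cmH2O.
C = Vt / 13.021 = 425 / 13.021 = 32.64 mL/cmH2O.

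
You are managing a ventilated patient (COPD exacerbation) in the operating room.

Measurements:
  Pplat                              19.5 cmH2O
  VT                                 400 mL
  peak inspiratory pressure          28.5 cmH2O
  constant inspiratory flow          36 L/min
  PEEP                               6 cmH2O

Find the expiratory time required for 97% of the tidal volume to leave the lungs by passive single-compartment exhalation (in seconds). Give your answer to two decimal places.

Flow: 36 L/min ÷ 60 = 0.6 L/s.
R = (PIP − Pplat)/V̇ = (28.5 − 19.5) / 0.6 = 9.0/0.6 = 15.0 cmH2O·s/L.
C = Vt/(Pplat − PEEP) = 400.0 / (19.5 − 6) = 400.0/13.5 = 29.63 mL/cmH2O.
τ = R × C = 15.0 × 0.02963 L/cmH2O = 0.4445 s.
t = −τ·ln(1 − 0.97) = −0.4445·ln(0.03) = 1.559 s.

1.56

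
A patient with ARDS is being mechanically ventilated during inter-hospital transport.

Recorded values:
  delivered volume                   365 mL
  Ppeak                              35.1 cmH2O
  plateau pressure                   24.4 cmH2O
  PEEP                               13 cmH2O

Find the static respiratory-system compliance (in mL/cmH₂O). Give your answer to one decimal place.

32.0

Cstat = Vt / (Pplat − PEEP) = 365 / (24.4 − 13) = 365 / 11.4 = 32.018 mL/cmH2O.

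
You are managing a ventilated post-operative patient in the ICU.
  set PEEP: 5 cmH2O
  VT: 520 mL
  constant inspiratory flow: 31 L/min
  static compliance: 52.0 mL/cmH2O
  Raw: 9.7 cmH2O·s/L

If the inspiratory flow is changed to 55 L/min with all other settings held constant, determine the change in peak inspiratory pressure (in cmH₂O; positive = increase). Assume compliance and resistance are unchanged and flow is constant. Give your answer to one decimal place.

3.9

Flow: 31 L/min ÷ 60 = 0.5167 L/s.
New flow: 55 L/min ÷ 60 = 0.9167 L/s.
PIP = Vt/C + R·V̇ + PEEP (constant-flow equation of motion).
Only the resistive term changes: ΔPIP = R × ΔV̇ = 9.7 × (0.9167 − 0.5167) = 9.7 × 0.4 = 3.88 cmH2O.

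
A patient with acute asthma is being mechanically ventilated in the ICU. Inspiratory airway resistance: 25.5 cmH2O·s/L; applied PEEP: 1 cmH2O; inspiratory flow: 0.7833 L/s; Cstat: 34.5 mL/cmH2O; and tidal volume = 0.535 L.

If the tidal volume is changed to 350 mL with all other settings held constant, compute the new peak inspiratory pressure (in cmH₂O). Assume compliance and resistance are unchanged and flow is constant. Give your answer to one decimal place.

PIP = Vt/C + R·V̇ + PEEP (constant-flow equation of motion).
Only the elastic term changes: ΔPIP = ΔVt / C = (350 − 535) / 34.5 = -5.362 cmH2O.
Original PIP = 535/34.5 + 25.5×0.7833 + 1 = 36.481 cmH2O; new PIP = 36.481 + (-5.362) = 31.119 cmH2O.

31.1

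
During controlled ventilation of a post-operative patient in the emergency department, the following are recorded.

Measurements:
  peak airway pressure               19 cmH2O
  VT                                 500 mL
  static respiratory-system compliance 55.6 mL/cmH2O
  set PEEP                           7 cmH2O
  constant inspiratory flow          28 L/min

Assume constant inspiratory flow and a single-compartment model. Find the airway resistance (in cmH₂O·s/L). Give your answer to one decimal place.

6.4

Flow: 28 L/min ÷ 60 = 0.4667 L/s.
Equation of motion (constant flow): PIP = Vt/C + R·V̇ + PEEP.
R·V̇ = PIP − Vt/C − PEEP = 19 − 500/55.6 − 7 = 19 − 8.993 − 7 = 3.007 cmH2O.
R = 3.007 / 0.4667 = 6.443 cmH2O·s/L.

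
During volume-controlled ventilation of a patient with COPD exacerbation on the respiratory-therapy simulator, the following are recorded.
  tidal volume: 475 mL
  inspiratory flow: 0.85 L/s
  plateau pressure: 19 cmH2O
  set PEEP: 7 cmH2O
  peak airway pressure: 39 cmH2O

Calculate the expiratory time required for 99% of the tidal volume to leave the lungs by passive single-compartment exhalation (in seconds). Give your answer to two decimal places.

4.29

R = (PIP − Pplat)/V̇ = (39 − 19) / 0.85 = 20.0/0.85 = 23.529 cmH2O·s/L.
C = Vt/(Pplat − PEEP) = 475.0 / (19 − 7) = 475.0/12.0 = 39.583 mL/cmH2O.
τ = R × C = 23.529 × 0.03958 L/cmH2O = 0.9313 s.
t = −τ·ln(1 − 0.99) = −0.9313·ln(0.01) = 4.289 s.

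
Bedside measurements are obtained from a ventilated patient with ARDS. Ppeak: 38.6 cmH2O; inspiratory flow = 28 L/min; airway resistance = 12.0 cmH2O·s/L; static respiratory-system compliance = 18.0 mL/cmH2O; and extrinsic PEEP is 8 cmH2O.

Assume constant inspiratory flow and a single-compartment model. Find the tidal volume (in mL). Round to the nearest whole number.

450

Flow: 28 L/min ÷ 60 = 0.4667 L/s.
Equation of motion (constant flow): PIP = Vt/C + R·V̇ + PEEP.
Vt/C = PIP − R·V̇ − PEEP = 38.6 − 5.6 − 8 = 25.0 cmH2O.
Vt = C × 25.0 = 18.0 × 25.0 = 450.0 mL.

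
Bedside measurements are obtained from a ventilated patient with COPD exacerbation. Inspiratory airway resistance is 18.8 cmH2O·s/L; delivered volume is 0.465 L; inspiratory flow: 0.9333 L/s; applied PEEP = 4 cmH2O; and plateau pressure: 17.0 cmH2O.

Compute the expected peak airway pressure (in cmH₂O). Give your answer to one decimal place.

34.5

PIP = Pplat + Raw × flow = 17.0 + 18.8 × 0.9333 = 17.0 + 17.546 = 34.546 cmH2O.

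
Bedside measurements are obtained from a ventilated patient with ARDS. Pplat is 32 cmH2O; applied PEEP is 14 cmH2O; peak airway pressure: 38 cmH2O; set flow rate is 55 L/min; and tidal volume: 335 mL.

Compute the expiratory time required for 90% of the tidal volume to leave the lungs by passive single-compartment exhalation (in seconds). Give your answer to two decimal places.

Flow: 55 L/min ÷ 60 = 0.9167 L/s.
R = (PIP − Pplat)/V̇ = (38 − 32) / 0.9167 = 6.0/0.9167 = 6.545 cmH2O·s/L.
C = Vt/(Pplat − PEEP) = 335.0 / (32 − 14) = 335.0/18.0 = 18.611 mL/cmH2O.
τ = R × C = 6.545 × 0.01861 L/cmH2O = 0.1218 s.
t = −τ·ln(1 − 0.90) = −0.1218·ln(0.1) = 0.2805 s.

0.28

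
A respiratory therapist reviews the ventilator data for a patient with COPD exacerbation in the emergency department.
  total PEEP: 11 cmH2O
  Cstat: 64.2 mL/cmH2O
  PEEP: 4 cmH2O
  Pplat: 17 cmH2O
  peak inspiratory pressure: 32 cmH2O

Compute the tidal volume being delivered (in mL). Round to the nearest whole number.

End-expiratory occlusion gives total PEEP = 11 cmH2O (intrinsic PEEP = 11 − 4 = 7). Use total PEEP for the elastic gradient.
Vt = Cstat × (Pplat − PEEPtotal) = 64.2 × (17 − 11) = 64.2 × 6.0 = 385.2 mL.

385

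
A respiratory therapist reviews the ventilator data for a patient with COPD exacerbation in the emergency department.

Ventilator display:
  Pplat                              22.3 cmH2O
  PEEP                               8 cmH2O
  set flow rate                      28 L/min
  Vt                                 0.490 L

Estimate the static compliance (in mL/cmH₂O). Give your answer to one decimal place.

34.3

Cstat = Vt / (Pplat − PEEP) = 490 / (22.3 − 8) = 490 / 14.3 = 34.266 mL/cmH2O.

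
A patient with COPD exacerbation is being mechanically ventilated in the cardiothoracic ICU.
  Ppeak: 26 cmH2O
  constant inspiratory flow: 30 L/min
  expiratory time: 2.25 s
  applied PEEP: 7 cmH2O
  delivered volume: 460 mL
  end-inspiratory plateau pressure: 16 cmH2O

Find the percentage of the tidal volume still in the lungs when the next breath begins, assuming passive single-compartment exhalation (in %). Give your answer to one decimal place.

Flow: 30 L/min ÷ 60 = 0.5 L/s.
R = (PIP − Pplat)/V̇ = (26 − 16) / 0.5 = 10.0/0.5 = 20.0 cmH2O·s/L.
C = Vt/(Pplat − PEEP) = 460.0 / (16 − 7) = 460.0/9.0 = 51.111 mL/cmH2O.
τ = R × C = 20.0 × 0.05111 L/cmH2O = 1.022 s.
Fraction remaining at end-expiration = e^(−Te/τ) = e^(−2.25/1.022) = 0.1106 → 11.06%.

11.1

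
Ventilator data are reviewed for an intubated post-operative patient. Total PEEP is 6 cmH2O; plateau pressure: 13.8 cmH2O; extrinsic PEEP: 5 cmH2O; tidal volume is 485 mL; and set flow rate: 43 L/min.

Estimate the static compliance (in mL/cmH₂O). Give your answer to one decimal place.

End-expiratory occlusion gives total PEEP = 6 cmH2O (intrinsic PEEP = 6 − 5 = 1). Use total PEEP for the elastic gradient.
Cstat = Vt / (Pplat − PEEPtotal) = 485 / (13.8 − 6) = 485 / 7.8 = 62.179 mL/cmH2O.

62.2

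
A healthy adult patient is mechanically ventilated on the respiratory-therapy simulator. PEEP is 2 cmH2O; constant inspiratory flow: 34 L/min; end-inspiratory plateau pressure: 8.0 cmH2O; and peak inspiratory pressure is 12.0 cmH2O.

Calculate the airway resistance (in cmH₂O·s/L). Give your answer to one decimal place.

7.1

Flow: 34 L/min ÷ 60 = 0.5667 L/s.
Raw = (PIP − Pplat) / flow = (12.0 − 8.0) / 0.5667 = 4.0 / 0.5667 = 7.058 cmH2O·s/L.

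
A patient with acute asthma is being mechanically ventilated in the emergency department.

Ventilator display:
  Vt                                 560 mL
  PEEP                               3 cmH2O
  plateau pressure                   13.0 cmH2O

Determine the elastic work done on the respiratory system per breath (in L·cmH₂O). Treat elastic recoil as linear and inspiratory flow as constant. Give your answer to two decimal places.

Elastic work ≈ ½ × (Pplat − PEEP) × Vt = 0.5 × (13.0 − 3) × 0.560 L = 0.5 × 10.0 × 0.560 = 2.8 L·cmH2O.

2.80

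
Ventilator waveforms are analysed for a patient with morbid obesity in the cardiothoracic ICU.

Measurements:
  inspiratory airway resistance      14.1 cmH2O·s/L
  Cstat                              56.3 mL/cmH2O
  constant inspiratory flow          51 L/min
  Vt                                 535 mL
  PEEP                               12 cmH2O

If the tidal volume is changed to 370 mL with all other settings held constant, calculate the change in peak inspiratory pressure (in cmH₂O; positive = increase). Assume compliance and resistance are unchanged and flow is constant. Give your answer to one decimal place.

PIP = Vt/C + R·V̇ + PEEP (constant-flow equation of motion).
Only the elastic term changes: ΔPIP = ΔVt / C = (370 − 535) / 56.3 = -2.931 cmH2O.

-2.9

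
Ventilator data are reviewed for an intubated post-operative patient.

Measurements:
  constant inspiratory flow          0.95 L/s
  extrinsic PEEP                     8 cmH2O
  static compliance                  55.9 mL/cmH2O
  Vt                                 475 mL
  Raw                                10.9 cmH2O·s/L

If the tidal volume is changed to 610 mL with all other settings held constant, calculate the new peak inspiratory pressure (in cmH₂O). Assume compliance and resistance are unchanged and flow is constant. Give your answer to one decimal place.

PIP = Vt/C + R·V̇ + PEEP (constant-flow equation of motion).
Only the elastic term changes: ΔPIP = ΔVt / C = (610 − 475) / 55.9 = 2.415 cmH2O.
Original PIP = 475/55.9 + 10.9×0.95 + 8 = 26.852 cmH2O; new PIP = 26.852 + (2.415) = 29.267 cmH2O.

29.3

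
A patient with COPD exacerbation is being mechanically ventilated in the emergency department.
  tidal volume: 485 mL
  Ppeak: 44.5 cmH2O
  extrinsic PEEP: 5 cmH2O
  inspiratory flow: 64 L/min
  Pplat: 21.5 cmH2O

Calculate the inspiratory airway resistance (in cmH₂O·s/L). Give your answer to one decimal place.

21.6

Flow: 64 L/min ÷ 60 = 1.0667 L/s.
Raw = (PIP − Pplat) / flow = (44.5 − 21.5) / 1.0667 = 23.0 / 1.0667 = 21.562 cmH2O·s/L.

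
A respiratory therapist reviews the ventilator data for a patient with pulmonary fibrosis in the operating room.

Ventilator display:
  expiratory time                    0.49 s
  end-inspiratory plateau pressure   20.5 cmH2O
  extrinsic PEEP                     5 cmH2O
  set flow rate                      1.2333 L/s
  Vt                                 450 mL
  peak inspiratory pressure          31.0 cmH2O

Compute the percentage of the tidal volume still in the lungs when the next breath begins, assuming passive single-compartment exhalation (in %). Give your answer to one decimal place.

R = (PIP − Pplat)/V̇ = (31.0 − 20.5) / 1.2333 = 10.5/1.2333 = 8.514 cmH2O·s/L.
C = Vt/(Pplat − PEEP) = 450.0 / (20.5 − 5) = 450.0/15.5 = 29.032 mL/cmH2O.
τ = R × C = 8.514 × 0.02903 L/cmH2O = 0.2472 s.
Fraction remaining at end-expiration = e^(−Te/τ) = e^(−0.49/0.2472) = 0.1378 → 13.78%.

13.8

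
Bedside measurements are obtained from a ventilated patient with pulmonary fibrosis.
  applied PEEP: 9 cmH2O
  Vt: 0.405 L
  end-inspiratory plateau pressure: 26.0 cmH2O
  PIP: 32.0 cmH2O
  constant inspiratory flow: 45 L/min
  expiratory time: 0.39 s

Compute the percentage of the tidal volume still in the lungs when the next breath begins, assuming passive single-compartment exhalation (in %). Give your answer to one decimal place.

12.9

Flow: 45 L/min ÷ 60 = 0.75 L/s.
R = (PIP − Pplat)/V̇ = (32.0 − 26.0) / 0.75 = 6.0/0.75 = 8.0 cmH2O·s/L.
C = Vt/(Pplat − PEEP) = 405.0 / (26.0 − 9) = 405.0/17.0 = 23.824 mL/cmH2O.
τ = R × C = 8.0 × 0.02382 L/cmH2O = 0.1906 s.
Fraction remaining at end-expiration = e^(−Te/τ) = e^(−0.39/0.1906) = 0.1292 → 12.92%.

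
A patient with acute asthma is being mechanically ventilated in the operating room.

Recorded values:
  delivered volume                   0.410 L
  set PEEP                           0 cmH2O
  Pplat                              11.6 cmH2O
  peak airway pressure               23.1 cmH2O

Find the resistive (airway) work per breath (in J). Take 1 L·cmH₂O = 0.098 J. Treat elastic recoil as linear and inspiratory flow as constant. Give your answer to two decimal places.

0.46

With constant inspiratory flow the resistive pressure is constant at PIP − Pplat = 23.1 − 11.6 = 11.5 cmH2O, so resistive work = 11.5 × 0.410 = 4.715 L·cmH2O.
× 0.098 J/(L·cmH2O) → 0.4621 J.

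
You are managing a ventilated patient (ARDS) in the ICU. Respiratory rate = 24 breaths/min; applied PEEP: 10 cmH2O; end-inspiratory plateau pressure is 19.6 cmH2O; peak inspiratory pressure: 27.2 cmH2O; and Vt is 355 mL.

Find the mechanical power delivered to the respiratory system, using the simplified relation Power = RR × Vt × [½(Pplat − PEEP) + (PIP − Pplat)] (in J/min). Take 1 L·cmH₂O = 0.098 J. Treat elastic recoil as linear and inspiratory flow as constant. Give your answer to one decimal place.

Per-breath work = Vt × [½(Pplat−PEEP) + (PIP−Pplat)] = 0.355 × [0.5×9.6 + 7.6] = 0.355 × 12.4 = 4.402 L·cmH2O.
Power = 24 × 4.402 = 105.65 L·cmH2O/min.
× 0.098 J/(L·cmH2O) → 10.354 J/min.

10.4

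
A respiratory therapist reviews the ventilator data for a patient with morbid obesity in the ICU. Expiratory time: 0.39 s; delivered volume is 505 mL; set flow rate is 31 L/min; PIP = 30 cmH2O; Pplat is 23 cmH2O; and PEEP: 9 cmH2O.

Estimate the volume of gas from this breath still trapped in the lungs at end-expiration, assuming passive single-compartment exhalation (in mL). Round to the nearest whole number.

Flow: 31 L/min ÷ 60 = 0.5167 L/s.
R = (PIP − Pplat)/V̇ = (30 − 23) / 0.5167 = 7.0/0.5167 = 13.548 cmH2O·s/L.
C = Vt/(Pplat − PEEP) = 505.0 / (23 − 9) = 505.0/14.0 = 36.071 mL/cmH2O.
τ = R × C = 13.548 × 0.03607 L/cmH2O = 0.4887 s.
Fraction remaining = e^(−Te/τ) = e^(−0.39/0.4887) = 0.4502.
Trapped volume = 505.0 × 0.4502 = 227.35 mL.

227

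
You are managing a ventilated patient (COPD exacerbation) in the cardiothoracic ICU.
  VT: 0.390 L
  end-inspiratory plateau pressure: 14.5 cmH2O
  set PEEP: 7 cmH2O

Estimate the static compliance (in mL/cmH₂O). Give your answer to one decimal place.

Cstat = Vt / (Pplat − PEEP) = 390 / (14.5 − 7) = 390 / 7.5 = 52.0 mL/cmH2O.

52.0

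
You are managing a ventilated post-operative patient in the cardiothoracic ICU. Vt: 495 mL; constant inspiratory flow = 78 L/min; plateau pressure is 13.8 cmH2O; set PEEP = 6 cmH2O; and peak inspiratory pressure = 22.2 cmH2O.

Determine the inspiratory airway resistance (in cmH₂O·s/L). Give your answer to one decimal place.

6.5

Flow: 78 L/min ÷ 60 = 1.3 L/s.
Raw = (PIP − Pplat) / flow = (22.2 − 13.8) / 1.3 = 8.4 / 1.3 = 6.462 cmH2O·s/L.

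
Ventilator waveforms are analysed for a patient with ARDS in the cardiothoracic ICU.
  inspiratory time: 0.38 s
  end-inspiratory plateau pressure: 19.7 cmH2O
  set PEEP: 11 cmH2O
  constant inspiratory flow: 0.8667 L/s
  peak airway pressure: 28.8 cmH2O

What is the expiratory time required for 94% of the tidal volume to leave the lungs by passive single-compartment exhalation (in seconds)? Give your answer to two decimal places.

1.12

Vt = flow × Ti = 0.8667 L/s × 0.38 s × 1000 mL/L = 329.35 mL.
R = (PIP − Pplat)/V̇ = (28.8 − 19.7) / 0.8667 = 9.1/0.8667 = 10.5 cmH2O·s/L.
C = Vt/(Pplat − PEEP) = 329.35 / (19.7 − 11) = 329.35/8.7 = 37.856 mL/cmH2O.
τ = R × C = 10.5 × 0.03786 L/cmH2O = 0.3975 s.
t = −τ·ln(1 − 0.94) = −0.3975·ln(0.06) = 1.118 s.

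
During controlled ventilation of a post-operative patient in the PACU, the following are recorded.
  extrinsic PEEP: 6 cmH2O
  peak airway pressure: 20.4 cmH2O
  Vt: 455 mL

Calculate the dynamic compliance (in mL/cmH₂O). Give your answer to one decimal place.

31.6

Dynamic compliance = Vt / (PIP − PEEP) = 455 / (20.4 − 6) = 455 / 14.4 = 31.597 mL/cmH2O.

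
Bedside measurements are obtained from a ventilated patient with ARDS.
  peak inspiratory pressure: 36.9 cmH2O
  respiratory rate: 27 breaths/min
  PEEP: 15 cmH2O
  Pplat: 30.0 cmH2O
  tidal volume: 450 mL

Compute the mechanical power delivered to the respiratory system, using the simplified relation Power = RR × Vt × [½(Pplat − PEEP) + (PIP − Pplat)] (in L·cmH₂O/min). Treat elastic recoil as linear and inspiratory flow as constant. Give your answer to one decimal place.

Per-breath work = Vt × [½(Pplat−PEEP) + (PIP−Pplat)] = 0.450 × [0.5×15.0 + 6.9] = 0.450 × 14.4 = 6.48 L·cmH2O.
Power = 27 × 6.48 = 174.96 L·cmH2O/min.

175.0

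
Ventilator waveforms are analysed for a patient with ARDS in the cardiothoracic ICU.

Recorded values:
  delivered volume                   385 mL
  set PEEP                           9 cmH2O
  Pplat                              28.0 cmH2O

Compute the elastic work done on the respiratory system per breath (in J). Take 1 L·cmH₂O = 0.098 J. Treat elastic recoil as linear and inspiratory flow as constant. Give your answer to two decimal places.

Elastic work ≈ ½ × (Pplat − PEEP) × Vt = 0.5 × (28.0 − 9) × 0.385 L = 0.5 × 19.0 × 0.385 = 3.658 L·cmH2O.
× 0.098 J/(L·cmH2O) → 0.3585 J.

0.36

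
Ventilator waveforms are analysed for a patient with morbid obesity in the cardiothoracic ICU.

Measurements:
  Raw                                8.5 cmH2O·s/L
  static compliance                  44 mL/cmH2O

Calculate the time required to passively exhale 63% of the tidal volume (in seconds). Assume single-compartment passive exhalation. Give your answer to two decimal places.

0.37

τ = R × C = 8.5 × 44 mL/cmH2O = 8.5 × 0.044 L/cmH2O = 0.374 s.
Exhaled fraction f = 1 − e^(−t/τ) → t = −τ·ln(1 − f) = −0.374·ln(0.37) = 0.3719 s.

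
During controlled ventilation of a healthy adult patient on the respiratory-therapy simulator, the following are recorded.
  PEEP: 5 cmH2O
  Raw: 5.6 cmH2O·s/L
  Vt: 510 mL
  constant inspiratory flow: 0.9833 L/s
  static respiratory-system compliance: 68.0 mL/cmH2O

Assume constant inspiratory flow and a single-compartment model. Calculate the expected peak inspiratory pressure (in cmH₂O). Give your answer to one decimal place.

18.0

Equation of motion (constant flow): PIP = Vt/C + R·V̇ + PEEP.
PIP = 510/68.0 + 5.6×0.9833 + 5 = 7.5 + 5.506 + 5 = 18.006 cmH2O.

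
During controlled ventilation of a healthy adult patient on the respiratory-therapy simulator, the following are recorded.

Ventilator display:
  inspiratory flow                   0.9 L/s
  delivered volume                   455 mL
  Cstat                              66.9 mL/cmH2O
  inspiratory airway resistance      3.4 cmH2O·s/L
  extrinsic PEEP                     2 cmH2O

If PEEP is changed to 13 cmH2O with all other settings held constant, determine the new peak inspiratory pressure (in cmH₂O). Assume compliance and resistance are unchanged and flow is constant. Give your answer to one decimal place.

PIP = Vt/C + R·V̇ + PEEP (constant-flow equation of motion).
Only the baseline term changes: ΔPIP = ΔPEEP = 13 − 2 = 11.0 cmH2O.
Original PIP = 455/66.9 + 3.4×0.9 + 2 = 11.861 cmH2O; new PIP = 11.861 + (11.0) = 22.861 cmH2O.

22.9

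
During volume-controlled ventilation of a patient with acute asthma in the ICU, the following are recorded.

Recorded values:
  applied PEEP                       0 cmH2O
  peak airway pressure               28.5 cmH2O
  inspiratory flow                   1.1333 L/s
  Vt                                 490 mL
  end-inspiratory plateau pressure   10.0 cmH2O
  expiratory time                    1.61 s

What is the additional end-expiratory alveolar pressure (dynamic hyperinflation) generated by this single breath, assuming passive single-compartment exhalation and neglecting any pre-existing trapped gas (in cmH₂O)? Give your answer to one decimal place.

R = (PIP − Pplat)/V̇ = (28.5 − 10.0) / 1.1333 = 18.5/1.1333 = 16.324 cmH2O·s/L.
C = Vt/(Pplat − PEEP) = 490.0 / (10.0 − 0) = 490.0/10.0 = 49.0 mL/cmH2O.
τ = R × C = 16.324 × 0.049 L/cmH2O = 0.7999 s.
Fraction remaining = e^(−Te/τ) = e^(−1.61/0.7999) = 0.1336; trapped volume = 490.0 × 0.1336 = 65.464 mL.
Additional alveolar pressure from trapping ≈ V_trapped / C = 65.464 / 49.0 = 1.336 cmH2O.

1.3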